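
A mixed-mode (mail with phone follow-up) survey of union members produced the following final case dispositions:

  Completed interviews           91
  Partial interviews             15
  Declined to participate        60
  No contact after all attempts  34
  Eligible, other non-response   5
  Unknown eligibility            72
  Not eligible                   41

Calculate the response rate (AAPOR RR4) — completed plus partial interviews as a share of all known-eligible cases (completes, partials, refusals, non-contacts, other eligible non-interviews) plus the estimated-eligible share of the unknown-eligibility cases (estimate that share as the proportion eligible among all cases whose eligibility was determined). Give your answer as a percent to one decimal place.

Top → 91 + 15 = 106
Determined eligible → 91 + 15 + 60 + 34 + 5 = 205
e = 205 / (205 + 41) = 205 / 246 = 0.8333
Estimated eligible among unknowns → 0.8333 × 72 = 60.00
Base → 205 + 60.00 = 265.00
RR4 = 106 / 265.00 = 0.4000

40.0%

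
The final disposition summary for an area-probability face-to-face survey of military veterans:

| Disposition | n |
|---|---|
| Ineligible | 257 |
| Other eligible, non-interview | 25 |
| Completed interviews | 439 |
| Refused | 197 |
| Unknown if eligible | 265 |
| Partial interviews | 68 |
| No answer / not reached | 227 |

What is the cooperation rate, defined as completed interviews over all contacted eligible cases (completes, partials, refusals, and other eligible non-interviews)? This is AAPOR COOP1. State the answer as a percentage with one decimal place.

Top = 439
Base = 439 + 68 + 197 + 25 = 729
COOP1 = 439 / 729 = 0.6022

60.2%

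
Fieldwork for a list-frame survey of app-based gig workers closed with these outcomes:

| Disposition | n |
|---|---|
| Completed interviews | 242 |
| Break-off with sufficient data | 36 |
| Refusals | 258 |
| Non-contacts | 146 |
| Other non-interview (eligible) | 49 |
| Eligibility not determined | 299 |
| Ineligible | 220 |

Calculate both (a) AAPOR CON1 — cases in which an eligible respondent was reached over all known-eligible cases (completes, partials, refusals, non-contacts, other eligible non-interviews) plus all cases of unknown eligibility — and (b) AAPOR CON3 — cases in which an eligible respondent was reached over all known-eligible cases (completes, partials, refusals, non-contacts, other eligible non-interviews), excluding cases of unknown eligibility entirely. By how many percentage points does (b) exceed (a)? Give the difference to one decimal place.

Numerator: 242 + 36 + 258 + 49 = 585
Denominator: 242 + 36 + 258 + 146 + 49 + 299 = 1030
CON1 = 585 / 1030 = 0.5680
Denominator: 242 + 36 + 258 + 146 + 49 = 731
CON3 = 585 / 731 = 0.8003
Difference = 80.03 − 56.80 = 23.23 percentage points

23.2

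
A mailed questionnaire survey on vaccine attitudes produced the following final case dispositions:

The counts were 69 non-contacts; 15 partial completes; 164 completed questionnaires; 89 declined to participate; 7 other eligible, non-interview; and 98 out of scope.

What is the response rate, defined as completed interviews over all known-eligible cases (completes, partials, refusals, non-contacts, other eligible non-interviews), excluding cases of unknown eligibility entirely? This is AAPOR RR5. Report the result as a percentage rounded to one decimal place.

Num: 164
Denominator: 164 + 15 + 89 + 69 + 7 = 344
RR5 = 164 / 344 = 0.4767

47.7%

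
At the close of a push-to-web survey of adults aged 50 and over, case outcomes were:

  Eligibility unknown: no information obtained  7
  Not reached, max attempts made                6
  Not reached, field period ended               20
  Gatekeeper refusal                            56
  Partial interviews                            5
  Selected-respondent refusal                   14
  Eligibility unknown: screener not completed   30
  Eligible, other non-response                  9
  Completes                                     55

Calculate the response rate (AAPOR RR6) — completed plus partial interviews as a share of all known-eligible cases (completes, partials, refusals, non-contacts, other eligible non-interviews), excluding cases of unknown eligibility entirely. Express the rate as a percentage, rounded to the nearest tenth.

Declined to participate = 56 + 14 = 70
No contact after all attempts = 20 + 6 = 26
Eligibility not determined = 30 + 7 = 37
Top: 55 + 5 = 60
Denominator: 55 + 5 + 70 + 26 + 9 = 165
RR6 = 60 / 165 = 0.3636

36.4%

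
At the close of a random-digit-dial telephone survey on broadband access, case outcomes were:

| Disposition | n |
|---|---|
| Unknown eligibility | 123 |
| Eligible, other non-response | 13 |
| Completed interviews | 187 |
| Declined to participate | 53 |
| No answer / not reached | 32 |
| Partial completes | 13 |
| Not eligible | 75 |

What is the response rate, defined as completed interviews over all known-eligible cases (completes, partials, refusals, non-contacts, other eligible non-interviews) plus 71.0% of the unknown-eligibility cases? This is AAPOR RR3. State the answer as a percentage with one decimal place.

48.5%

Numerator → 187
Determined eligible → 187 + 13 + 53 + 32 + 13 = 298
Eligible share of unknowns → 0.7100 × 123 = 87.33
Denom → 298 + 87.33 = 385.33
RR3 = 187 / 385.33 = 0.4853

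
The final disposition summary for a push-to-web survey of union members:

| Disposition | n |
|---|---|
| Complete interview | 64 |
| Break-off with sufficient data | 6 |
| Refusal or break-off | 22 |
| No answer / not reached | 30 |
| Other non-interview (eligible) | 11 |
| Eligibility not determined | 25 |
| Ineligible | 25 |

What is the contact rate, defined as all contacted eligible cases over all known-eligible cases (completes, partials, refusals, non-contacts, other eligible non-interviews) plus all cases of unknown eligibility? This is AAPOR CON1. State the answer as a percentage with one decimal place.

65.2%

Numerator = 64 + 6 + 22 + 11 = 103
Denom = 64 + 6 + 22 + 30 + 11 + 25 = 158
CON1 = 103 / 158 = 0.6519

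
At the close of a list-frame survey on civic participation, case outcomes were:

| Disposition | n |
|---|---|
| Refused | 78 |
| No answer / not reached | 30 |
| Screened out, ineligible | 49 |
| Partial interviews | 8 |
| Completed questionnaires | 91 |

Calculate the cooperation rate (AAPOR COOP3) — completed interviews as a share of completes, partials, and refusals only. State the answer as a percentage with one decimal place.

Num = 91
Denom = 91 + 8 + 78 = 177
COOP3 = 91 / 177 = 0.5141

51.4%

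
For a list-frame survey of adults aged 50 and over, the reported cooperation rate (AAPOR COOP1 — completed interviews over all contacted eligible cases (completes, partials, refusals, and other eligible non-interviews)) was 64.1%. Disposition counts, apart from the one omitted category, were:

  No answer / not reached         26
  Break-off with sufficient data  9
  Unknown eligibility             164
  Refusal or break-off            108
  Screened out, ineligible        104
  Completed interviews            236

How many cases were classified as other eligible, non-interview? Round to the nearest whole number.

COOP1 = 236 / D = 0.641
D = 236 / 0.641 = 368.2
Remaining denominator categories sum to 353
other eligible, non-interview = 368.2 − 353 ≈ 15

15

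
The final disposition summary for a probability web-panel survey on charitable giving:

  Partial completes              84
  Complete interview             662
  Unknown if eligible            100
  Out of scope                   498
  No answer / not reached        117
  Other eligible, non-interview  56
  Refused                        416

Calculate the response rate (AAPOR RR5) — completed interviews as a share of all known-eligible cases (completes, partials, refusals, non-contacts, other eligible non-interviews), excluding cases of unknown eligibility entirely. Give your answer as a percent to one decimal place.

49.6%

Numerator = 662
Base = 662 + 84 + 416 + 117 + 56 = 1335
RR5 = 662 / 1335 = 0.4959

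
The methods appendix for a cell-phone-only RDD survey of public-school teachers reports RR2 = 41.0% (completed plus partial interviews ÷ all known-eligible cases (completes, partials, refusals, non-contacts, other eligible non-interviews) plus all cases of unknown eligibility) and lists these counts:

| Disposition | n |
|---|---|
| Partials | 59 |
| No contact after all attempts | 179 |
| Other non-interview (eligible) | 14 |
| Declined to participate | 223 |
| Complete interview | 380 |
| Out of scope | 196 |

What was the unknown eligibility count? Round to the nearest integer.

216

Num: 380 + 59 = 439
RR2 = 439 / D = 0.410
D = 439 / 0.410 = 1070.7
Remaining denominator categories sum to 855
unknown eligibility = 1070.7 − 855 ≈ 216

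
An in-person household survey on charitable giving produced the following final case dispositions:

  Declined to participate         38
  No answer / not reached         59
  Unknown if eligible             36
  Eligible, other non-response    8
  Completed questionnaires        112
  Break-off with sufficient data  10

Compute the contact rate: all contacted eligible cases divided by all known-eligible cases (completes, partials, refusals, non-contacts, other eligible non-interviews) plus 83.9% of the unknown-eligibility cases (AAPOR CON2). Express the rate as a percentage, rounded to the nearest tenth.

65.3%

Num → 112 + 10 + 38 + 8 = 168
Eligible (known) → 112 + 10 + 38 + 59 + 8 = 227
e × U → 0.8390 × 36 = 30.20
Denominator → 227 + 30.20 = 257.20
CON2 = 168 / 257.20 = 0.6532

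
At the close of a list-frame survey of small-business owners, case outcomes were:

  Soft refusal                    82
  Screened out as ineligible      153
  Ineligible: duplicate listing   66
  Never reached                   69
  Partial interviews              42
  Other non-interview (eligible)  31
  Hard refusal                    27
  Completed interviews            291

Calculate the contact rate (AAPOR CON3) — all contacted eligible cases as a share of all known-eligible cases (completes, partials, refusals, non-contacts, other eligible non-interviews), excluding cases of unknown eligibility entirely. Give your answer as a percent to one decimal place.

Refusal or break-off = 27 + 82 = 109
Ineligible = 153 + 66 = 219
Top → 291 + 42 + 109 + 31 = 473
Denominator → 291 + 42 + 109 + 69 + 31 = 542
CON3 = 473 / 542 = 0.8727

87.3%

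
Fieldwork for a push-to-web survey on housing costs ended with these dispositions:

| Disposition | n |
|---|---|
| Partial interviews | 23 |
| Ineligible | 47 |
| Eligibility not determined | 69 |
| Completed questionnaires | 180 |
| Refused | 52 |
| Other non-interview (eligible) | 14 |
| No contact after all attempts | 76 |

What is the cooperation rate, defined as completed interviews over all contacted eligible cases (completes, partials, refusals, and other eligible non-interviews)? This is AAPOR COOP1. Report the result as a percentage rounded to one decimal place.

66.9%

Numerator → 180
Denom → 180 + 23 + 52 + 14 = 269
COOP1 = 180 / 269 = 0.6691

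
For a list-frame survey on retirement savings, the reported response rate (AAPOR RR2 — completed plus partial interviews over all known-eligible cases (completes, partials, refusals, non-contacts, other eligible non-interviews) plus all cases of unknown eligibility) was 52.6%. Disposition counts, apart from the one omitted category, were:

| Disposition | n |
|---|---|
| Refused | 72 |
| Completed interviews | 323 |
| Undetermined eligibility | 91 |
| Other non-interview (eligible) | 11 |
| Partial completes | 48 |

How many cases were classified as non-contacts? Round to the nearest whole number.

160

Numerator → 323 + 48 = 371
RR2 = 371 / D = 0.526
D = 371 / 0.526 = 705.3
Rest of base = 545
non-contacts = 705.3 − 545 ≈ 160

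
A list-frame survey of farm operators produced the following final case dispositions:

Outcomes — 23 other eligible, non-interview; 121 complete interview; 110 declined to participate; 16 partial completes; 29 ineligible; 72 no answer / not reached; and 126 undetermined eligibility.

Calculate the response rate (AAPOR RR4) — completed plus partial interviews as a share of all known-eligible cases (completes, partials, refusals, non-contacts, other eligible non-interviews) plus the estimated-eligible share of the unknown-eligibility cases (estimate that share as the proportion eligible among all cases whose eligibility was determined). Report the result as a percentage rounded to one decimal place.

Numerator: 121 + 16 = 137
Determined eligible: 121 + 16 + 110 + 72 + 23 = 342
e = 342 / (342 + 29) = 342 / 371 = 0.9218
Eligible share of unknowns: 0.9218 × 126 = 116.15
Denominator: 342 + 116.15 = 458.15
RR4 = 137 / 458.15 = 0.2990

29.9%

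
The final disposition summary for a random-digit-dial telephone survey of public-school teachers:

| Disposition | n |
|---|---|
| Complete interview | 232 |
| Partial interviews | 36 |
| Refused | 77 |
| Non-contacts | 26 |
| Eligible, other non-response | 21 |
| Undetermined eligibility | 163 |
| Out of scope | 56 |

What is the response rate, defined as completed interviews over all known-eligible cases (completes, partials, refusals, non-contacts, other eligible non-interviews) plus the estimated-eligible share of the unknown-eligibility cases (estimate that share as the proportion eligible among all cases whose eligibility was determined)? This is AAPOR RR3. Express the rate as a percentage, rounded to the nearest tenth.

Num = 232
Eligible (known) = 232 + 36 + 77 + 26 + 21 = 392
e = 392 / (392 + 56) = 392 / 448 = 0.8750
e × U = 0.8750 × 163 = 142.62
Denom = 392 + 142.62 = 534.62
RR3 = 232 / 534.62 = 0.4340

43.4%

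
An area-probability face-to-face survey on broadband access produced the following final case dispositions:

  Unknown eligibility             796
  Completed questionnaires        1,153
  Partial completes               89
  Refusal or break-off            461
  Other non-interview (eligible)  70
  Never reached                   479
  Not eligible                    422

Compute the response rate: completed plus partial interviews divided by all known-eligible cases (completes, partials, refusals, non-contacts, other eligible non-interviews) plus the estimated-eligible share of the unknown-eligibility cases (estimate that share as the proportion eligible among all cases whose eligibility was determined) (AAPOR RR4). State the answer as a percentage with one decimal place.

Top = 1153 + 89 = 1242
Known eligible = 1153 + 89 + 461 + 479 + 70 = 2252
e = 2252 / (2252 + 422) = 2252 / 2674 = 0.8422
Eligible share of unknowns = 0.8422 × 796 = 670.39
Base = 2252 + 670.39 = 2922.39
RR4 = 1242 / 2922.39 = 0.4250

42.5%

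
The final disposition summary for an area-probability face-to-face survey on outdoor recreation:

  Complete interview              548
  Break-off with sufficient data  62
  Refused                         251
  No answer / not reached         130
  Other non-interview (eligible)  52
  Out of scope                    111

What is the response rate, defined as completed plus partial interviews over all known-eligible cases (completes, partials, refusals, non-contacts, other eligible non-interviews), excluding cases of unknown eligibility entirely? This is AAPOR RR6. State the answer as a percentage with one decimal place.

Num → 548 + 62 = 610
Denom → 548 + 62 + 251 + 130 + 52 = 1043
RR6 = 610 / 1043 = 0.5849

58.5%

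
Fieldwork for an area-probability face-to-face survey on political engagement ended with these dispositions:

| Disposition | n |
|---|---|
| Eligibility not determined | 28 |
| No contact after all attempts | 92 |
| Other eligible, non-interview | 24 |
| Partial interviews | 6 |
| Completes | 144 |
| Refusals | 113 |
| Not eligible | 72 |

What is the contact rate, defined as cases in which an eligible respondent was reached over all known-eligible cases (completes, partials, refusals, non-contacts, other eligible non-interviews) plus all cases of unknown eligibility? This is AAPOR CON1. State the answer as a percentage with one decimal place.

Num = 144 + 6 + 113 + 24 = 287
Base = 144 + 6 + 113 + 92 + 24 + 28 = 407
CON1 = 287 / 407 = 0.7052

70.5%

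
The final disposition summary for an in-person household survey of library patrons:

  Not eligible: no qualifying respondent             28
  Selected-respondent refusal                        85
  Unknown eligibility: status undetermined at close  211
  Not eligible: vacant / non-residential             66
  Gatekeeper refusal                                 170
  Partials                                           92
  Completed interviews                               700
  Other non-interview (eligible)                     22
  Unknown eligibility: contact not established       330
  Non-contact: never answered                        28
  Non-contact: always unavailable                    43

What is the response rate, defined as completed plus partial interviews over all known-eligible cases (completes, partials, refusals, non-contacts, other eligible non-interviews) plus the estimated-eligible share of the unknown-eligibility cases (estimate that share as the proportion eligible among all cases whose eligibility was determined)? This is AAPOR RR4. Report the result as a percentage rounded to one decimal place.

48.3%

Refused = 170 + 85 = 255
Non-contacts = 28 + 43 = 71
Unknown eligibility = 330 + 211 = 541
Not eligible = 28 + 66 = 94
Top → 700 + 92 = 792
Eligible (known) → 700 + 92 + 255 + 71 + 22 = 1140
e = 1140 / (1140 + 94) = 1140 / 1234 = 0.9238
e × U → 0.9238 × 541 = 499.78
Denom → 1140 + 499.78 = 1639.78
RR4 = 792 / 1639.78 = 0.4830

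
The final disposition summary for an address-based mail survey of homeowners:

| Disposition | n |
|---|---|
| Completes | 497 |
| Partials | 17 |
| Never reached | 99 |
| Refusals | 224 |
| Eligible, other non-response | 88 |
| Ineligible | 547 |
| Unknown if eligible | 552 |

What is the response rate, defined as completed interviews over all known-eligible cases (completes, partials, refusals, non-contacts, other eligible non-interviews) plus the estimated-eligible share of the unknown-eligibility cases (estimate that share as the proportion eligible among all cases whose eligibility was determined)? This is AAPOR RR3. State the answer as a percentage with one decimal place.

Num: 497
Determined eligible: 497 + 17 + 224 + 99 + 88 = 925
e = 925 / (925 + 547) = 925 / 1472 = 0.6284
Estimated eligible among unknowns: 0.6284 × 552 = 346.88
Denominator: 925 + 346.88 = 1271.88
RR3 = 497 / 1271.88 = 0.3908

39.1%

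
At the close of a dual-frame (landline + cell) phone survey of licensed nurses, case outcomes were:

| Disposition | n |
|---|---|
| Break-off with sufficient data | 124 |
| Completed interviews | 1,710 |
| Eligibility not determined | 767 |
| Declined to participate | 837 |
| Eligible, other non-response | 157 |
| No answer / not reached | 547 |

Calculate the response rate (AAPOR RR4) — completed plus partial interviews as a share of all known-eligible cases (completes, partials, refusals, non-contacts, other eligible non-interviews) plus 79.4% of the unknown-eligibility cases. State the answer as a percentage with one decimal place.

46.0%

Numerator: 1710 + 124 = 1834
Determined eligible: 1710 + 124 + 837 + 547 + 157 = 3375
Estimated eligible among unknowns: 0.7940 × 767 = 609.00
Denominator: 3375 + 609.00 = 3984.00
RR4 = 1834 / 3984.00 = 0.4603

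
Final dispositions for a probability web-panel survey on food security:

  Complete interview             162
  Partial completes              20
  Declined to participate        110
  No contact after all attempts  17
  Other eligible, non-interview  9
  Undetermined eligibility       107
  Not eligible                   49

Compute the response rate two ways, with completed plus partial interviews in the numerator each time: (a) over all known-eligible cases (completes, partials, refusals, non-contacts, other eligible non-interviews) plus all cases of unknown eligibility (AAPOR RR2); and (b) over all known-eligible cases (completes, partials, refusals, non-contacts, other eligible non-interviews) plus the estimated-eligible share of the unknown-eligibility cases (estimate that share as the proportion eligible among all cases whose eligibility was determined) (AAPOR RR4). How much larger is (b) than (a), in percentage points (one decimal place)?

1.5

Top → 162 + 20 = 182
Base → 162 + 20 + 110 + 17 + 9 + 107 = 425
RR2 = 182 / 425 = 0.4282
Eligible (known) → 162 + 20 + 110 + 17 + 9 = 318
e = 318 / (318 + 49) = 318 / 367 = 0.8665
Estimated eligible among unknowns → 0.8665 × 107 = 92.72
Base → 318 + 92.72 = 410.72
RR4 = 182 / 410.72 = 0.4431
Difference = 44.31 − 42.82 = 1.49 percentage points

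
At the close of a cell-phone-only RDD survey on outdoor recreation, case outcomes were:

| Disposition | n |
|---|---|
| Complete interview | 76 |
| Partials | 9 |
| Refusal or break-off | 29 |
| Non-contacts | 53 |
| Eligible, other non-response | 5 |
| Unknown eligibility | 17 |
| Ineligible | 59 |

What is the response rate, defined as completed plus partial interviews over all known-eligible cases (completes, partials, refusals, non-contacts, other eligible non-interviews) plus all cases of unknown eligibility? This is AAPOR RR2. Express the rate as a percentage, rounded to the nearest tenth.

45.0%

Numerator = 76 + 9 = 85
Denominator = 76 + 9 + 29 + 53 + 5 + 17 = 189
RR2 = 85 / 189 = 0.4497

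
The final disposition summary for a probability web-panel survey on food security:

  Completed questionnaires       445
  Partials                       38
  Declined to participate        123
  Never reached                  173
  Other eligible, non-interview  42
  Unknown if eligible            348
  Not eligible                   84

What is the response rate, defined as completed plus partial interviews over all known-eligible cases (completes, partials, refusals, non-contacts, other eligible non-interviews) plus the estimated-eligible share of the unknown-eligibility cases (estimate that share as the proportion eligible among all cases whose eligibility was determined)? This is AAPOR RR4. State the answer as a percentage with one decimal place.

Numerator = 445 + 38 = 483
Eligible (known) = 445 + 38 + 123 + 173 + 42 = 821
e = 821 / (821 + 84) = 821 / 905 = 0.9072
Estimated eligible among unknowns = 0.9072 × 348 = 315.71
Denom = 821 + 315.71 = 1136.71
RR4 = 483 / 1136.71 = 0.4249

42.5%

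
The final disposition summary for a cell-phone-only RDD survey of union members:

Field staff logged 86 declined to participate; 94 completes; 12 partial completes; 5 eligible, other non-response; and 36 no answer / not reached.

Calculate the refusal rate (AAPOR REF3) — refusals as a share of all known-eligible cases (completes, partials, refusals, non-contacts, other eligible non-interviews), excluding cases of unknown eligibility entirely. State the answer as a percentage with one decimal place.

Top = 86
Base = 94 + 12 + 86 + 36 + 5 = 233
REF3 = 86 / 233 = 0.3691

36.9%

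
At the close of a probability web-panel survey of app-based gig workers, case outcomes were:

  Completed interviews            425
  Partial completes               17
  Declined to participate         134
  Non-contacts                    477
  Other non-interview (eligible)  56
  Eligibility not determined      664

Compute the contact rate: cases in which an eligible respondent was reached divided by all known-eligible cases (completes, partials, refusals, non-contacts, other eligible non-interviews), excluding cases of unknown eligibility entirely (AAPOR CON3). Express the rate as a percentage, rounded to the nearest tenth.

Top: 425 + 17 + 134 + 56 = 632
Denom: 425 + 17 + 134 + 477 + 56 = 1109
CON3 = 632 / 1109 = 0.5699

57.0%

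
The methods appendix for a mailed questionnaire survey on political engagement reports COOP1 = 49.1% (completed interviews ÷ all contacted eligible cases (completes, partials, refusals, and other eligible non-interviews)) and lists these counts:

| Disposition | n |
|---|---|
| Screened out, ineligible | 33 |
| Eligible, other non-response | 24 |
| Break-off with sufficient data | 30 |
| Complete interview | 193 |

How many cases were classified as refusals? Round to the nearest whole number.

COOP1 = 193 / D = 0.491
D = 193 / 0.491 = 393.1
Rest of base = 247
refusals = 393.1 − 247 ≈ 146

146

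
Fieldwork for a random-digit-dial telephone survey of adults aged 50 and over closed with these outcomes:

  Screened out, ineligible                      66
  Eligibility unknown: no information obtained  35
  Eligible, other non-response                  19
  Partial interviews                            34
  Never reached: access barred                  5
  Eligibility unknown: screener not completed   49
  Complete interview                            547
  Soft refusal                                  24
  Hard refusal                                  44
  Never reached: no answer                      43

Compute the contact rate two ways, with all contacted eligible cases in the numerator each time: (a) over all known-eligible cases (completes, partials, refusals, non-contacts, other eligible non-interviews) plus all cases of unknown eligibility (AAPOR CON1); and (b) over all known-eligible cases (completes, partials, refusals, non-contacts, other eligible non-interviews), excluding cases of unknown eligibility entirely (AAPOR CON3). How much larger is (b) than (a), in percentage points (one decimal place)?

9.8

Refused = 44 + 24 = 68
Non-contacts = 43 + 5 = 48
Eligibility not determined = 49 + 35 = 84
Numerator → 547 + 34 + 68 + 19 = 668
Denom → 547 + 34 + 68 + 48 + 19 + 84 = 800
CON1 = 668 / 800 = 0.8350
Denom → 547 + 34 + 68 + 48 + 19 = 716
CON3 = 668 / 716 = 0.9330
Difference = 93.30 − 83.50 = 9.80 percentage points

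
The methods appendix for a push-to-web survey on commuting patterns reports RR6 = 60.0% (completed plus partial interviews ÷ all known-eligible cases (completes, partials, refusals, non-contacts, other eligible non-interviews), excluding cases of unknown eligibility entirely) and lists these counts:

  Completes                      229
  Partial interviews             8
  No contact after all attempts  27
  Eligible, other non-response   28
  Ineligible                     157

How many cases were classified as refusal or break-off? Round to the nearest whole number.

103

Numerator = 229 + 8 = 237
RR6 = 237 / D = 0.600
D = 237 / 0.600 = 395.0
Other denominator terms total 292
refusal or break-off = 395.0 − 292 ≈ 103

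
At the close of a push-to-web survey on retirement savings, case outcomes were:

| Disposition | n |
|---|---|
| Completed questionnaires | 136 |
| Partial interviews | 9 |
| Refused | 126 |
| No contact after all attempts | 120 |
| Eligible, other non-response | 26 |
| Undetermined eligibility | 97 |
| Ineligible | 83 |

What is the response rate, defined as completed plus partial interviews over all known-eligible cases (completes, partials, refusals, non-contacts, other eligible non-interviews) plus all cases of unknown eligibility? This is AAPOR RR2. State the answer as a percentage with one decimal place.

28.2%

Numerator = 136 + 9 = 145
Denominator = 136 + 9 + 126 + 120 + 26 + 97 = 514
RR2 = 145 / 514 = 0.2821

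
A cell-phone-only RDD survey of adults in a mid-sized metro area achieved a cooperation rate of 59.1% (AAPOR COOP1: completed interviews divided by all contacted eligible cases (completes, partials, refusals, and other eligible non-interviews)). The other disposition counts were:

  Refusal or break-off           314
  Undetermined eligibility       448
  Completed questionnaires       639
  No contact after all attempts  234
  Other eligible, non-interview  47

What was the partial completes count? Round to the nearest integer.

81

COOP1 = 639 / D = 0.591
D = 639 / 0.591 = 1081.2
Other denominator terms total 1000
partial completes = 1081.2 − 1000 ≈ 81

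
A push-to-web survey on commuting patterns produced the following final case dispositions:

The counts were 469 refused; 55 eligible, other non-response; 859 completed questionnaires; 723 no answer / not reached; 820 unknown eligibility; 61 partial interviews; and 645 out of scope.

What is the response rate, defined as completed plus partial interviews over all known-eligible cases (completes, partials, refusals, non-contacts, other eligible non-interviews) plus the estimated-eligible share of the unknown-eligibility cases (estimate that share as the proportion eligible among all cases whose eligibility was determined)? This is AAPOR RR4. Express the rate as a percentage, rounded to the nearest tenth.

Numerator = 859 + 61 = 920
Determined eligible = 859 + 61 + 469 + 723 + 55 = 2167
e = 2167 / (2167 + 645) = 2167 / 2812 = 0.7706
Eligible share of unknowns = 0.7706 × 820 = 631.89
Denominator = 2167 + 631.89 = 2798.89
RR4 = 920 / 2798.89 = 0.3287

32.9%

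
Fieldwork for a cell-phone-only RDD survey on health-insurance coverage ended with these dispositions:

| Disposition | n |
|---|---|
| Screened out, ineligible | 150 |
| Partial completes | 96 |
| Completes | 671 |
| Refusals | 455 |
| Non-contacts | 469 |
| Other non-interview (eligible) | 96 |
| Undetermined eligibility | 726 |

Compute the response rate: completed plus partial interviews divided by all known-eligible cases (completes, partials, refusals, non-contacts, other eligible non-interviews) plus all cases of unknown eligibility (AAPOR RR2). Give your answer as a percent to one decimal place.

Numerator → 671 + 96 = 767
Denom → 671 + 96 + 455 + 469 + 96 + 726 = 2513
RR2 = 767 / 2513 = 0.3052

30.5%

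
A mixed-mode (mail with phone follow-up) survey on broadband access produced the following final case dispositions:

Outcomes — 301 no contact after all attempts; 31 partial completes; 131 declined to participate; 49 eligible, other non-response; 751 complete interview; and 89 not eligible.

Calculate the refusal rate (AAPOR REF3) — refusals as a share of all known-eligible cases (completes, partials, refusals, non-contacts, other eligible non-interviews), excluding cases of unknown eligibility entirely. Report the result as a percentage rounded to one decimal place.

Numerator = 131
Denominator = 751 + 31 + 131 + 301 + 49 = 1263
REF3 = 131 / 1263 = 0.1037

10.4%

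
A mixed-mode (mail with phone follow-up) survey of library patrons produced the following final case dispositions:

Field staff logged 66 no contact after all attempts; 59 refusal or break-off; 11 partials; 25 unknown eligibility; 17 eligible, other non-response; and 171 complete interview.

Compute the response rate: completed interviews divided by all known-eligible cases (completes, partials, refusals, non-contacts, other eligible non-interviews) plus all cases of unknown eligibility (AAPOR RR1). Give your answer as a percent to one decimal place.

Top = 171
Denominator = 171 + 11 + 59 + 66 + 17 + 25 = 349
RR1 = 171 / 349 = 0.4900

49.0%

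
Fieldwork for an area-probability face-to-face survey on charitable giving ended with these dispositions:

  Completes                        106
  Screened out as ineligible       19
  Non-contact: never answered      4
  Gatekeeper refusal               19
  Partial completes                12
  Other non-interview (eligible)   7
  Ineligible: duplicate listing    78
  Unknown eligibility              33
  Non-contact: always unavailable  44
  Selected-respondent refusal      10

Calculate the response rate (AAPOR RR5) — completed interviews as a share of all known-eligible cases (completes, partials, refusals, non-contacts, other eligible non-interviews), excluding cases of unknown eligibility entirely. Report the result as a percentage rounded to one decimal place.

Declined to participate = 19 + 10 = 29
No answer / not reached = 4 + 44 = 48
Out of scope = 19 + 78 = 97
Numerator: 106
Denom: 106 + 12 + 29 + 48 + 7 = 202
RR5 = 106 / 202 = 0.5248

52.5%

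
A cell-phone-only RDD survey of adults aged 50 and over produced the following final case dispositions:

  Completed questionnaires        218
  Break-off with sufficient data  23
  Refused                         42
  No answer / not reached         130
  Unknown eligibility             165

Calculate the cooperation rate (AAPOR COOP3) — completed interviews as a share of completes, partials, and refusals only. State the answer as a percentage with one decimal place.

Num → 218
Base → 218 + 23 + 42 = 283
COOP3 = 218 / 283 = 0.7703

77.0%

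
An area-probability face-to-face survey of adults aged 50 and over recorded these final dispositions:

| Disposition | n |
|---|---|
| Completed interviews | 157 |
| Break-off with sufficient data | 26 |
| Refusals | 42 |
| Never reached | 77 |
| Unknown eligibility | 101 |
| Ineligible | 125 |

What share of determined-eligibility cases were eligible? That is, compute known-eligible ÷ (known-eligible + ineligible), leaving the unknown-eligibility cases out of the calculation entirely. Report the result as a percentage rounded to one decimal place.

Determined eligible → 157 + 26 + 42 + 77 = 302
e = 302 / (302 + 125) = 302 / 427 = 0.7073

70.7%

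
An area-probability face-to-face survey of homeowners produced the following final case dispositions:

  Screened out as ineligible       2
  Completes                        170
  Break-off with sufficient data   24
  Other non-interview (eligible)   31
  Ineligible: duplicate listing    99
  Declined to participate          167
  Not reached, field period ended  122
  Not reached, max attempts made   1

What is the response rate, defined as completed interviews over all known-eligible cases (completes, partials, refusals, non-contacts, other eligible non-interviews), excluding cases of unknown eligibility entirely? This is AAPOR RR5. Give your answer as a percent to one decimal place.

Never reached = 122 + 1 = 123
Out of scope = 2 + 99 = 101
Top = 170
Denom = 170 + 24 + 167 + 123 + 31 = 515
RR5 = 170 / 515 = 0.3301

33.0%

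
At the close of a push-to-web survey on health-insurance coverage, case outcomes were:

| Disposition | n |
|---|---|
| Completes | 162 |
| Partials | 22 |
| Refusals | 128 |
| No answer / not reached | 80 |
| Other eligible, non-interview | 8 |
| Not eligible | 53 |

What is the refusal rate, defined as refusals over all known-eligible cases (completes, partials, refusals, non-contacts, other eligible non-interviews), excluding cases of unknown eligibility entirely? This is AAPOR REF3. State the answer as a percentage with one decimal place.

32.0%

Numerator → 128
Denominator → 162 + 22 + 128 + 80 + 8 = 400
REF3 = 128 / 400 = 0.3200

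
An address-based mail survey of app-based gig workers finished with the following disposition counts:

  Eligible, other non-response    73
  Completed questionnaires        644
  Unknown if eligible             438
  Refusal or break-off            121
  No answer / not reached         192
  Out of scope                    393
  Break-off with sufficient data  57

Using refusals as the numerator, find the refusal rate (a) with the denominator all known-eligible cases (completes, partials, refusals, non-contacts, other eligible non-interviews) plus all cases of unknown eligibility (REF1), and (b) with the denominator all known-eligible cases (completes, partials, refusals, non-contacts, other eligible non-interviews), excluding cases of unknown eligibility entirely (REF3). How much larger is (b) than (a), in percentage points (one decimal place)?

Top → 121
Denominator → 644 + 57 + 121 + 192 + 73 + 438 = 1525
REF1 = 121 / 1525 = 0.0793
Denominator → 644 + 57 + 121 + 192 + 73 = 1087
REF3 = 121 / 1087 = 0.1113
Difference = 11.13 − 7.93 = 3.20 percentage points

3.2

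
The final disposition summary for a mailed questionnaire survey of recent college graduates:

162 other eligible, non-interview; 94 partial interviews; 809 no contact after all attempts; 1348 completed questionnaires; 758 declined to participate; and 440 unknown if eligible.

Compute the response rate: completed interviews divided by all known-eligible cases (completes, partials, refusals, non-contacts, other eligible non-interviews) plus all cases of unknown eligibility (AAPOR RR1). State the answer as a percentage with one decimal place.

Top = 1348
Base = 1348 + 94 + 758 + 809 + 162 + 440 = 3611
RR1 = 1348 / 3611 = 0.3733

37.3%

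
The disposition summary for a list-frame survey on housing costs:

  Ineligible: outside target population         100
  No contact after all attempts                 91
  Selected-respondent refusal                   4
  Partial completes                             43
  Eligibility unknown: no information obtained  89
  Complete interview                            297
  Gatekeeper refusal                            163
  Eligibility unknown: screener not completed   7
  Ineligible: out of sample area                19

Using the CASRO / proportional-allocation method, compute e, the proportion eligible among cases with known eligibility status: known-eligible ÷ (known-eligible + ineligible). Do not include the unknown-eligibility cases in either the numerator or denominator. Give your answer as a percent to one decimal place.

83.4%

Refusal or break-off = 163 + 4 = 167
Unknown eligibility = 7 + 89 = 96
Not eligible = 100 + 19 = 119
Known eligible → 297 + 43 + 167 + 91 = 598
e = 598 / (598 + 119) = 598 / 717 = 0.8340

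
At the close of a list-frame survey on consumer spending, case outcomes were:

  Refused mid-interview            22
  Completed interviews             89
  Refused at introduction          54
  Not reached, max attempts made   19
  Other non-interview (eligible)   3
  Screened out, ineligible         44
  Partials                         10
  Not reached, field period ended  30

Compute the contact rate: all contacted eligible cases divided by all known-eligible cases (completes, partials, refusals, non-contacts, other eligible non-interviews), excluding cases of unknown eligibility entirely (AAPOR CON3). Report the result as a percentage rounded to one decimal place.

Refusals = 54 + 22 = 76
Non-contacts = 30 + 19 = 49
Numerator → 89 + 10 + 76 + 3 = 178
Base → 89 + 10 + 76 + 49 + 3 = 227
CON3 = 178 / 227 = 0.7841

78.4%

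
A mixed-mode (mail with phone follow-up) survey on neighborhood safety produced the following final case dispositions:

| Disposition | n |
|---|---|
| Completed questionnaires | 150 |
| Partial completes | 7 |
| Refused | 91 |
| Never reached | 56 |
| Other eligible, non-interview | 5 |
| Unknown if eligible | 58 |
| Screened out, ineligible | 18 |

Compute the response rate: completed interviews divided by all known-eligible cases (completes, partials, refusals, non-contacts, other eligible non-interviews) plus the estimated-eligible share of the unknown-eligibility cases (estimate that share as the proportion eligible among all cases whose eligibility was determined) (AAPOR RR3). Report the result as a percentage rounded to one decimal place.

Num: 150
Eligible (known): 150 + 7 + 91 + 56 + 5 = 309
e = 309 / (309 + 18) = 309 / 327 = 0.9450
Eligible share of unknowns: 0.9450 × 58 = 54.81
Base: 309 + 54.81 = 363.81
RR3 = 150 / 363.81 = 0.4123

41.2%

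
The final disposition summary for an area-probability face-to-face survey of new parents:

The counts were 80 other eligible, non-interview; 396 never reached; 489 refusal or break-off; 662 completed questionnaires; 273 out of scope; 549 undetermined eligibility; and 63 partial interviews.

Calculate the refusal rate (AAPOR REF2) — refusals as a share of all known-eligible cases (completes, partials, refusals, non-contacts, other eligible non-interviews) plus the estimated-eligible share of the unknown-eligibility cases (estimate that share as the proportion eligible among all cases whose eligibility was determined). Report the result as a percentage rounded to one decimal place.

Top: 489
Determined eligible: 662 + 63 + 489 + 396 + 80 = 1690
e = 1690 / (1690 + 273) = 1690 / 1963 = 0.8609
Estimated eligible among unknowns: 0.8609 × 549 = 472.63
Denom: 1690 + 472.63 = 2162.63
REF2 = 489 / 2162.63 = 0.2261

22.6%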